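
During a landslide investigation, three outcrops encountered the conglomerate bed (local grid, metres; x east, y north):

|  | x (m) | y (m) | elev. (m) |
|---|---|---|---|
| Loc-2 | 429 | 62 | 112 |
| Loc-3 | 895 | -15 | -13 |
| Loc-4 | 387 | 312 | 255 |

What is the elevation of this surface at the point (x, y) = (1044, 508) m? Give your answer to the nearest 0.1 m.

Let the plane be z = a·x + b·y + c.
Loc-3−Loc-2: 466a − 77b = −125;  Loc-4−Loc-2: −42a + 250b = 143.
Solving gives a = −0.178686, b = 0.541981.
Then c = 112 − a·429 − b·62 = 155.05.
At (1044, 508): z = −186.5 + 275.3 + 155.05 = 243.8 m.

243.8 m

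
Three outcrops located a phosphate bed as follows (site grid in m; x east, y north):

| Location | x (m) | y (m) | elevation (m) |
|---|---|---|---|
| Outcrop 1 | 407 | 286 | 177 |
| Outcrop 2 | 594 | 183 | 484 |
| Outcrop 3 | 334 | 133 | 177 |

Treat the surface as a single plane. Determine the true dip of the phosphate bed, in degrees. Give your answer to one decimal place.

55.2°

Two edge vectors: Outcrop 1→Outcrop 2 = (187, -103, 307), Outcrop 1→Outcrop 3 = (-73, -153, 0).
Normal n = (Outcrop 1→Outcrop 2) × (Outcrop 1→Outcrop 3) = (46971, -22411, -36130).
So ∂z/∂x = −n_x/n_z = 1.30006 and ∂z/∂y = −n_y/n_z = −0.62029.
Gradient magnitude |∇z| = √(a² + b²) = √(1.69014 + 0.38476) = 1.44045.
True dip = arctan(1.44045) = 55.2°, dipping toward WNW (azimuth ≈ 296°).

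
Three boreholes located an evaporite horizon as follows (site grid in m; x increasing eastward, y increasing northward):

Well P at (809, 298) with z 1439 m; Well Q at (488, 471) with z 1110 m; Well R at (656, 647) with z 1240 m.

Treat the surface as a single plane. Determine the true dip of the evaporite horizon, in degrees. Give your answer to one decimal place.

Two edge vectors: Well P→Well Q = (-321, 173, -329), Well P→Well R = (-153, 349, -199).
Normal n = (Well P→Well Q) × (Well P→Well R) = (80394, -13542, -85560).
So ∂z/∂x = −n_x/n_z = 0.93962 and ∂z/∂y = −n_y/n_z = −0.15827.
Gradient magnitude |∇z| = √(a² + b²) = √(0.88289 + 0.02505) = 0.95286.
True dip = arctan(0.95286) = 43.6°, dipping toward W (azimuth ≈ 280°).

43.6°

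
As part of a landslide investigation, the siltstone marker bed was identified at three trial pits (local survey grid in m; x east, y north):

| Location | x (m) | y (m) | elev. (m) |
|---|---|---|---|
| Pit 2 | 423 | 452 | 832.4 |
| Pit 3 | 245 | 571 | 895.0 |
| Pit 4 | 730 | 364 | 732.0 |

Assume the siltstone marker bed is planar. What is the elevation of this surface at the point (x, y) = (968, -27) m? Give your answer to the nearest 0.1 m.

633.3 m

Two edge vectors: Pit 2→Pit 3 = (-178, 119, 62.6), Pit 2→Pit 4 = (307, -88, -100.4).
Normal n = (Pit 2→Pit 3) × (Pit 2→Pit 4) = (-6438.8, 1347, -20869).
So ∂z/∂x = −n_x/n_z = −0.30853 and ∂z/∂y = −n_y/n_z = 0.06455.
Intercept c from Pit 2: 832.4 + 130.51 − 29.17 = 933.74.
At (968, -27): z = −298.7 − 1.7 + 933.74 = 633.3 m.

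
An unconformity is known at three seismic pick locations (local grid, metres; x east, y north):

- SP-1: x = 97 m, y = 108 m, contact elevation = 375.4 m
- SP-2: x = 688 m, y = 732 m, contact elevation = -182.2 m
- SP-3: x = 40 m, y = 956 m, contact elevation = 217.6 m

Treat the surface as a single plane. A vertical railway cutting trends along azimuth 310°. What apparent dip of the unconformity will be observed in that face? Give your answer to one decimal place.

21.0°

Two edge vectors: SP-1→SP-2 = (591, 624, -557.6), SP-1→SP-3 = (-57, 848, -157.8).
Normal n = (SP-1→SP-2) × (SP-1→SP-3) = (374377.6, 125043, 536736).
So ∂z/∂x = −n_x/n_z = −0.69751 and ∂z/∂y = −n_y/n_z = −0.23297.
Unit vector along 310° is (sin 310°, cos 310°) = (-0.7660, 0.6428).
Slope in that direction = a·(-0.7660) + b·(0.6428) = 0.38457.
Apparent dip = arctan|0.38457| = 21.0° (true dip is 36.3°, so apparent ≤ true as expected).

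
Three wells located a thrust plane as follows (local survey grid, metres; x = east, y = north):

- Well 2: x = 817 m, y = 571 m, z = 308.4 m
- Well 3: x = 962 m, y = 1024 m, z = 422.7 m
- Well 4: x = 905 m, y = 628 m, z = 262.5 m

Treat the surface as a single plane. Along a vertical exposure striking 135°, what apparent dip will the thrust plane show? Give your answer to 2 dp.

Let the plane be z = a·x + b·y + c.
Well 3−Well 2: 145a + 453b = 114.3;  Well 4−Well 2: 88a + 57b = −45.9.
Solving gives a = −0.86420, b = 0.52894.
Unit vector along 135° is (sin 135°, cos 135°) = (0.7071, -0.7071).
Slope in that direction = a·(0.7071) + b·(-0.7071) = −0.98510.
Apparent dip = arctan|0.98510| = 44.57° (true dip is 45.4°, so apparent ≤ true as expected).

44.57°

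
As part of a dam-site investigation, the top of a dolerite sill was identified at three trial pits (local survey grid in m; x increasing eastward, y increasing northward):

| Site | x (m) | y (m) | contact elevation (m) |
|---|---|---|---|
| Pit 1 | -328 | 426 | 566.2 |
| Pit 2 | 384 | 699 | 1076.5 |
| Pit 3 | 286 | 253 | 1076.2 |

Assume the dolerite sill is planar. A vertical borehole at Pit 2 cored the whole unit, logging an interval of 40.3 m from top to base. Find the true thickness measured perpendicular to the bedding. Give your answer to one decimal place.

Let the plane be z = a·x + b·y + c.
Pit 2−Pit 1: 712a + 273b = 510.3;  Pit 3−Pit 1: 614a − 173b = 510.
Solving gives a = 0.78237, b = −0.17124.
|∇z| = √(a²+b²) = 0.80089, so dip δ = arctan(0.80089) = 38.69°.
True thickness = vertical thickness × cos δ = 40.3 × cos 38.69° = 31.5 m.

31.5 m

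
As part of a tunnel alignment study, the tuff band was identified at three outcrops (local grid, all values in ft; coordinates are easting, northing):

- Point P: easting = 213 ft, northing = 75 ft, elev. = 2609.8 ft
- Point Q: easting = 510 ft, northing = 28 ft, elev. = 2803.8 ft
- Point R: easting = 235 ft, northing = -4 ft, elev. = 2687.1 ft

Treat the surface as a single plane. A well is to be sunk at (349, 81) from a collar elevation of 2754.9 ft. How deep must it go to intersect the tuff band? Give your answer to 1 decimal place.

79.2 ft

Two edge vectors: Point P→Point Q = (297, -47, 194), Point P→Point R = (22, -79, 77.3).
Normal n = (Point P→Point Q) × (Point P→Point R) = (11692.9, -18690.1, -22429).
So ∂z/∂easting = −n_x/n_z = 0.52133 and ∂z/∂northing = −n_y/n_z = −0.83330.
Intercept c from Point P: 2609.8 − 111.04 + 62.50 = 2561.25.
At (349, 81): z_contact = 181.94 − 67.50 + 2561.25 = 2675.70 ft.
Depth below ground = 2754.9 − 2675.70 = 79.2 ft.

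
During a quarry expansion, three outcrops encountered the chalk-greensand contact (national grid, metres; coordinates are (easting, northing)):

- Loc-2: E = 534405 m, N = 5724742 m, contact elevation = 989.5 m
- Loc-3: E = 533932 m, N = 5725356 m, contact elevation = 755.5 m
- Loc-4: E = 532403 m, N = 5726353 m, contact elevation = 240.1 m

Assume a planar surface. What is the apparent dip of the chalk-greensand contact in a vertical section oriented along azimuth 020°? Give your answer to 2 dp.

9.56°

Let the plane be z = a·E + b·N + c.
Loc-3−Loc-2: −473a + 614b = −234;  Loc-4−Loc-2: −2002a + 1611b = −749.4.
Solving gives a = 0.17798, b = −0.24400.
Unit vector along 020° is (sin 20°, cos 20°) = (0.3420, 0.9397).
Slope in that direction = a·(0.3420) + b·(0.9397) = −0.16841.
Apparent dip = arctan|0.16841| = 9.56° (true dip is 16.8°, so apparent ≤ true as expected).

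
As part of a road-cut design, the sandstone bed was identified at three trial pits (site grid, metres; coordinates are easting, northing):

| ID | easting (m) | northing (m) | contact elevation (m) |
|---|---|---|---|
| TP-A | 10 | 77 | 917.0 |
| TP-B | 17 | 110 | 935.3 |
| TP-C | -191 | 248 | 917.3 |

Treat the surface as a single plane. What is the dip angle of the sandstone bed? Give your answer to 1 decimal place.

31.6°

Let the plane be z = a·easting + b·northing + c.
TP-B−TP-A: 7a + 33b = 18.3;  TP-C−TP-A: −201a + 171b = 0.3.
Solving gives a = 0.39839, b = 0.47004.
Gradient magnitude |∇z| = √(a² + b²) = √(0.15872 + 0.22094) = 0.61616.
True dip = arctan(0.61616) = 31.6°, dipping toward SW (azimuth ≈ 220°).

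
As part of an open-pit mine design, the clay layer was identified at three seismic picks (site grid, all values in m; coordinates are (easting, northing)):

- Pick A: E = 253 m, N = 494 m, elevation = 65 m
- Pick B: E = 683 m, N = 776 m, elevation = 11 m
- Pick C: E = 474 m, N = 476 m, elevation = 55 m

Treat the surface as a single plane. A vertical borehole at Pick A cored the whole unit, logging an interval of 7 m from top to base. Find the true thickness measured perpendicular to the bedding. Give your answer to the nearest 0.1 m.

Let the plane be z = a·E + b·N + c.
Pick B−Pick A: 430a + 282b = −54;  Pick C−Pick A: 221a − 18b = −10.
Solving gives a = −0.05412, b = −0.10896.
|∇z| = √(a²+b²) = 0.12166, so dip δ = arctan(0.12166) = 6.94°.
True thickness = vertical thickness × cos δ = 7 × cos 6.94° = 6.9 m.

6.9 m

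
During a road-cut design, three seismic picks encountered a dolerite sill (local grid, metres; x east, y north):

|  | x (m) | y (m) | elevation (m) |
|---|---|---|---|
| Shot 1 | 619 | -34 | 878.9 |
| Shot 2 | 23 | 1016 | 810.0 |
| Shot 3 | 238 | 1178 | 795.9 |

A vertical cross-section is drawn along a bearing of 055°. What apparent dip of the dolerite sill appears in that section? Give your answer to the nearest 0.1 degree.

Two edge vectors: Shot 1→Shot 2 = (-596, 1050, -68.9), Shot 1→Shot 3 = (-381, 1212, -83).
Normal n = (Shot 1→Shot 2) × (Shot 1→Shot 3) = (-3643.2, -23217.1, -322302).
So ∂z/∂x = −n_x/n_z = −0.01130 and ∂z/∂y = −n_y/n_z = −0.07204.
Unit vector along 055° is (sin 55°, cos 55°) = (0.8192, 0.5736).
Slope in that direction = a·(0.8192) + b·(0.5736) = −0.05058.
Apparent dip = arctan|0.05058| = 2.9° (true dip is 4.2°, so apparent ≤ true as expected).

2.9°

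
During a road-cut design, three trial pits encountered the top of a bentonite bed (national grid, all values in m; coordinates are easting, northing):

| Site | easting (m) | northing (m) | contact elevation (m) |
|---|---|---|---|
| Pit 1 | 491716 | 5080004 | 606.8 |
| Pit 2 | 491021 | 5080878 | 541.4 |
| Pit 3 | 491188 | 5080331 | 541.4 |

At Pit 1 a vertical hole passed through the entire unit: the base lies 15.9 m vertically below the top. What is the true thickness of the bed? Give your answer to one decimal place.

15.7 m

Let the plane be z = a·easting + b·northing + c.
Pit 2−Pit 1: −695a + 874b = −65.4;  Pit 3−Pit 1: −528a + 327b = −65.4.
Solving gives a = 0.15274, b = 0.04663.
|∇z| = √(a²+b²) = 0.15970, so dip δ = arctan(0.15970) = 9.07°.
True thickness = vertical thickness × cos δ = 15.9 × cos 9.07° = 15.7 m.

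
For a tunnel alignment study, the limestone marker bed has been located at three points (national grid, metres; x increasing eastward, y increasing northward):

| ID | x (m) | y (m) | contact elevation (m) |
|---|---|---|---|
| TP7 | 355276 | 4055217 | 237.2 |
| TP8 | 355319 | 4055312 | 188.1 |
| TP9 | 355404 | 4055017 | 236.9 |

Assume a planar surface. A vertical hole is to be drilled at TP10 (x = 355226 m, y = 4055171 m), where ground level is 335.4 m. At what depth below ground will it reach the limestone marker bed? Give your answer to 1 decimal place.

60.6 m

Two edge vectors: TP7→TP8 = (43, 95, -49.1), TP7→TP9 = (128, -200, -0.3).
Normal n = (TP7→TP8) × (TP7→TP9) = (-9848.5, -6271.9, -20760).
So ∂z/∂x = −n_x/n_z = −0.474397881 and ∂z/∂y = −n_y/n_z = −0.302114644.
Intercept c from TP7: 237.2 + 168542.18 + 1225140.44 = 1393919.82.
At (355226, 4055171): z_contact = −168518.46 − 1225126.54 + 1393919.82 = 274.82 m.
Depth below ground = 335.4 − 274.82 = 60.6 m.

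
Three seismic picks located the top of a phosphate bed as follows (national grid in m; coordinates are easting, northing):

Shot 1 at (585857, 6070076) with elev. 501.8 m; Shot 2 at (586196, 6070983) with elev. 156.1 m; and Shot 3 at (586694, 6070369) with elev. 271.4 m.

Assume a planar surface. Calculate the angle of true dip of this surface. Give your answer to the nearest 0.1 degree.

Two edge vectors: Shot 1→Shot 2 = (339, 907, -345.7), Shot 1→Shot 3 = (837, 293, -230.4).
Normal n = (Shot 1→Shot 2) × (Shot 1→Shot 3) = (-107682.7, -211245.3, -659832).
So ∂z/∂easting = −n_x/n_z = −0.16320 and ∂z/∂northing = −n_y/n_z = −0.32015.
Gradient magnitude |∇z| = √(a² + b²) = √(0.02663 + 0.10250) = 0.35935.
True dip = arctan(0.35935) = 19.8°, dipping toward NNE (azimuth ≈ 027°).

19.8°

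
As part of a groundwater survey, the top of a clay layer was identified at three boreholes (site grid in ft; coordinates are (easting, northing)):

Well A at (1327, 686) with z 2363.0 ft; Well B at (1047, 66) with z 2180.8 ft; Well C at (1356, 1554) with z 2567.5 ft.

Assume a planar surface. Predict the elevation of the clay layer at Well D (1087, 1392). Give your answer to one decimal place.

2492.6 ft

Let the plane be z = a·E + b·N + c.
Well B−Well A: −280a − 620b = −182.2;  Well C−Well A: 29a + 868b = 204.5.
Solving gives a = 0.139339, b = 0.230944.
Then c = 2363 − a·1327 − b·686 = 2019.67.
At (1087, 1392): z = 151.5 + 321.5 + 2019.67 = 2492.6 ft.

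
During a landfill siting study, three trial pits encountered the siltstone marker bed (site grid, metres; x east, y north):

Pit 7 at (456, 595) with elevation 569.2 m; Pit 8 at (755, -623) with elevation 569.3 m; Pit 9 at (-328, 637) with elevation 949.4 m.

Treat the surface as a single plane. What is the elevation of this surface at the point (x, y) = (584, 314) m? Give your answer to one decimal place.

Let the plane be z = a·x + b·y + c.
Pit 8−Pit 7: 299a − 1218b = 0.1;  Pit 9−Pit 7: −784a + 42b = 380.2.
Solving gives a = −0.49142, b = −0.12072.
Then c = 569.2 − a·456 − b·595 = 865.11.
At (584, 314): z = −287.0 − 37.9 + 865.11 = 540.2 m.

540.2 m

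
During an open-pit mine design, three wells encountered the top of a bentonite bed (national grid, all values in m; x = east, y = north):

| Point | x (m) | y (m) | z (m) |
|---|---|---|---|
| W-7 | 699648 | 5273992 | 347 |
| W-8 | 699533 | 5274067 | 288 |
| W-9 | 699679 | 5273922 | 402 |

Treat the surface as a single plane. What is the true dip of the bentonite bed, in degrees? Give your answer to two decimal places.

38.14°

Two edge vectors: W-7→W-8 = (-115, 75, -59), W-7→W-9 = (31, -70, 55).
Normal n = (W-7→W-8) × (W-7→W-9) = (-5, 4496, 5725).
So ∂z/∂x = −n_x/n_z = 0.00087 and ∂z/∂y = −n_y/n_z = −0.78533.
Gradient magnitude |∇z| = √(a² + b²) = √(0.00000 + 0.61674) = 0.78533.
True dip = arctan(0.78533) = 38.14°, dipping toward N (azimuth ≈ 360°).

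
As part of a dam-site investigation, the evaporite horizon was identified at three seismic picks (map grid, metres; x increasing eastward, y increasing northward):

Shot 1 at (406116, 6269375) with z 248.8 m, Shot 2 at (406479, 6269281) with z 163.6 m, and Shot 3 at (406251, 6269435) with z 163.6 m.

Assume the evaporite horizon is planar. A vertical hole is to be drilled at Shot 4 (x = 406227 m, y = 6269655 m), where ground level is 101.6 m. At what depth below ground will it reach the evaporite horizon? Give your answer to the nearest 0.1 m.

52.8 m

Let the plane be z = a·x + b·y + c.
Shot 2−Shot 1: 363a − 94b = −85.2;  Shot 3−Shot 1: 135a + 60b = −85.2.
Solving gives a = −0.380644038, b = −0.563550914.
Then c = 248.8 − a·406116 − b·6269375 = 3687946.44.
At (406227, 6269655): z_contact = −154627.89 − 3533269.80 + 3687946.44 = 48.75 m.
Depth below ground = 101.6 − 48.75 = 52.8 m.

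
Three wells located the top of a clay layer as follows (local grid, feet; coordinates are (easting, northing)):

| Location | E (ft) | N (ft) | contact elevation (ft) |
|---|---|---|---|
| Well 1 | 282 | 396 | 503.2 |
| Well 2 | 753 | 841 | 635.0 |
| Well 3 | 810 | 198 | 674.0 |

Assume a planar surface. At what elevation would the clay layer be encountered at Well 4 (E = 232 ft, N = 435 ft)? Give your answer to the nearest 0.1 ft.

486.4 ft

Two edge vectors: Well 1→Well 2 = (471, 445, 131.8), Well 1→Well 3 = (528, -198, 170.8).
Normal n = (Well 1→Well 2) × (Well 1→Well 3) = (102102.4, -10856.4, -328218).
So ∂z/∂E = −n_x/n_z = 0.31108 and ∂z/∂N = −n_y/n_z = −0.03308.
Intercept c from Well 1: 503.2 − 87.72 + 13.10 = 428.57.
At (232, 435): z = 72.2 − 14.4 + 428.57 = 486.4 ft.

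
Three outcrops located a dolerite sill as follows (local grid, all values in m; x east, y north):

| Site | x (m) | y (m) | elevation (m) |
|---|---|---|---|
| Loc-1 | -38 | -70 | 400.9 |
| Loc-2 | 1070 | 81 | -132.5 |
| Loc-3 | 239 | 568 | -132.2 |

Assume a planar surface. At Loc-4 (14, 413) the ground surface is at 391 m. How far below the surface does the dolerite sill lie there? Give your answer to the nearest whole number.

Two edge vectors: Loc-1→Loc-2 = (1108, 151, -533.4), Loc-1→Loc-3 = (277, 638, -533.1).
Normal n = (Loc-1→Loc-2) × (Loc-1→Loc-3) = (259811.1, 442923, 665077).
So ∂z/∂x = −n_x/n_z = −0.39065 and ∂z/∂y = −n_y/n_z = −0.66597.
Intercept c from Loc-1: 400.9 − 14.84 − 46.62 = 339.44.
At (14, 413): z_contact = −5.5 − 275.0 + 339.44 = 58.9 m.
Depth below ground = 391 − 58.9 = 332 m.

332 m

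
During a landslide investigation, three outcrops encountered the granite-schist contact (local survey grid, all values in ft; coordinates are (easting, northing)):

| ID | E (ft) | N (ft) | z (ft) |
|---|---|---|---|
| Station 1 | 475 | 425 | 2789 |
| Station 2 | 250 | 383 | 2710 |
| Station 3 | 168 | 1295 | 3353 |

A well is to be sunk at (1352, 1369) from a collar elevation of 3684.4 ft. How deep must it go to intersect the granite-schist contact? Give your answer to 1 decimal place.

22.2 ft

Two edge vectors: Station 1→Station 2 = (-225, -42, -79), Station 1→Station 3 = (-307, 870, 564).
Normal n = (Station 1→Station 2) × (Station 1→Station 3) = (45042, 151153, -208644).
So ∂z/∂E = −n_x/n_z = 0.215880 and ∂z/∂N = −n_y/n_z = 0.724454.
Intercept c from Station 1: 2789 − 102.54 − 307.89 = 2378.56.
At (1352, 1369): z_contact = 291.87 + 991.78 + 2378.56 = 3662.21 ft.
Depth below ground = 3684.4 − 3662.21 = 22.2 ft.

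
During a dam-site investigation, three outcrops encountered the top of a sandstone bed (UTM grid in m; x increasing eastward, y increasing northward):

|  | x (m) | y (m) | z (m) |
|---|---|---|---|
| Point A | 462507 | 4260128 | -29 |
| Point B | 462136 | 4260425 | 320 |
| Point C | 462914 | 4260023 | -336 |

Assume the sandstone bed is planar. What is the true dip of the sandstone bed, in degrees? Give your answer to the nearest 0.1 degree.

Two edge vectors: Point A→Point B = (-371, 297, 349), Point A→Point C = (407, -105, -307).
Normal n = (Point A→Point B) × (Point A→Point C) = (-54534, 28146, -81924).
So ∂z/∂x = −n_x/n_z = −0.66567 and ∂z/∂y = −n_y/n_z = 0.34356.
Gradient magnitude |∇z| = √(a² + b²) = √(0.44311 + 0.11804) = 0.74910.
True dip = arctan(0.74910) = 36.8°, dipping toward ESE (azimuth ≈ 117°).

36.8°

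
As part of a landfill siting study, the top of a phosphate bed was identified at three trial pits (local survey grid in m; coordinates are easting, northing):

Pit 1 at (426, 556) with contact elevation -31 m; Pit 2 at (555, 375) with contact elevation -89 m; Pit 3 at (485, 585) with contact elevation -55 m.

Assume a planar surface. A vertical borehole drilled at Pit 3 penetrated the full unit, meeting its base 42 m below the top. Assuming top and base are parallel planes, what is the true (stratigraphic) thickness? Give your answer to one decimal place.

38.7 m

Let the plane be z = a·easting + b·northing + c.
Pit 2−Pit 1: 129a − 181b = −58;  Pit 3−Pit 1: 59a + 29b = −24.
Solving gives a = −0.41789, b = 0.02261.
|∇z| = √(a²+b²) = 0.41850, so dip δ = arctan(0.41850) = 22.71°.
True thickness = vertical thickness × cos δ = 42 × cos 22.71° = 38.7 m.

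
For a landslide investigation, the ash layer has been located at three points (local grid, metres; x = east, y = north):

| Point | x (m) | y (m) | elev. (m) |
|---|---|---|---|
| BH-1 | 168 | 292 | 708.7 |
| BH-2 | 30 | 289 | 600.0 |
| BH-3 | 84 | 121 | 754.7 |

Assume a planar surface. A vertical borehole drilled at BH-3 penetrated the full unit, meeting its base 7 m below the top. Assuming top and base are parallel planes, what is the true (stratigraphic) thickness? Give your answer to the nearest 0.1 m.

4.9 m

Two edge vectors: BH-1→BH-2 = (-138, -3, -108.7), BH-1→BH-3 = (-84, -171, 46).
Normal n = (BH-1→BH-2) × (BH-1→BH-3) = (-18725.7, 15478.8, 23346).
So ∂z/∂x = −n_x/n_z = 0.80209 and ∂z/∂y = −n_y/n_z = −0.66302.
|∇z| = √(a²+b²) = 1.04065, so dip δ = arctan(1.04065) = 46.14°.
True thickness = vertical thickness × cos δ = 7 × cos 46.14° = 4.9 m.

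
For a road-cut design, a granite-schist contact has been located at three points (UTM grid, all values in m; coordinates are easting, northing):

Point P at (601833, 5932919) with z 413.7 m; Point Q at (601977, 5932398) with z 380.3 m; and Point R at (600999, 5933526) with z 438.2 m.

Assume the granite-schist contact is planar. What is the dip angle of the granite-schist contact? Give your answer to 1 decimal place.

Two edge vectors: Point P→Point Q = (144, -521, -33.4), Point P→Point R = (-834, 607, 24.5).
Normal n = (Point P→Point Q) × (Point P→Point R) = (7509.3, 24327.6, -347106).
So ∂z/∂easting = −n_x/n_z = 0.02163 and ∂z/∂northing = −n_y/n_z = 0.07009.
Gradient magnitude |∇z| = √(a² + b²) = √(0.00047 + 0.00491) = 0.07335.
True dip = arctan(0.07335) = 4.2°, dipping toward SSW (azimuth ≈ 197°).

4.2°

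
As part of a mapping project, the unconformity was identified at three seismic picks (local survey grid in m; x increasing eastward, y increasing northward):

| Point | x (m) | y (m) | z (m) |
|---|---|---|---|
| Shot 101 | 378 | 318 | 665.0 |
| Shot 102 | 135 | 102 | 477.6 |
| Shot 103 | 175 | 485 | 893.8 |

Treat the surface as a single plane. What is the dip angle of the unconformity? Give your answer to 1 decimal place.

48.5°

Two edge vectors: Shot 101→Shot 102 = (-243, -216, -187.4), Shot 101→Shot 103 = (-203, 167, 228.8).
Normal n = (Shot 101→Shot 102) × (Shot 101→Shot 103) = (-18125, 93640.6, -84429).
So ∂z/∂x = −n_x/n_z = −0.21468 and ∂z/∂y = −n_y/n_z = 1.10910.
Gradient magnitude |∇z| = √(a² + b²) = √(0.04609 + 1.23011) = 1.12969.
True dip = arctan(1.12969) = 48.5°, dipping toward S (azimuth ≈ 169°).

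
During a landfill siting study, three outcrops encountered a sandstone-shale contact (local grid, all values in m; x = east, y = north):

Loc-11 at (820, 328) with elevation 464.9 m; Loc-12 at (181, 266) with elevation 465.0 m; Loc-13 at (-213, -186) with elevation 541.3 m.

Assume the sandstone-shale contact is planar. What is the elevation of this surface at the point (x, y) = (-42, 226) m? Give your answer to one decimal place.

Two edge vectors: Loc-11→Loc-12 = (-639, -62, 0.1), Loc-11→Loc-13 = (-1033, -514, 76.4).
Normal n = (Loc-11→Loc-12) × (Loc-11→Loc-13) = (-4685.4, 48716.3, 264400).
So ∂z/∂x = −n_x/n_z = 0.01772 and ∂z/∂y = −n_y/n_z = −0.18425.
Intercept c from Loc-11: 464.9 − 14.53 + 60.43 = 510.80.
At (-42, 226): z = −0.7 − 41.6 + 510.80 = 468.4 m.

468.4 m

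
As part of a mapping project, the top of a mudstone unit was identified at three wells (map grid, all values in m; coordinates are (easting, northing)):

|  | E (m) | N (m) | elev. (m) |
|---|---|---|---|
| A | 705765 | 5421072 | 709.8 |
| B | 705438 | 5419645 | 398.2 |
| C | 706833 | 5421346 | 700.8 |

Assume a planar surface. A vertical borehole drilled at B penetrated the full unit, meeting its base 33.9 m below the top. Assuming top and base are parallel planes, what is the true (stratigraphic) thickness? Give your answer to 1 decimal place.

Two edge vectors: A→B = (-327, -1427, -311.6), A→C = (1068, 274, -9).
Normal n = (A→B) × (A→C) = (98221.4, -335731.8, 1434438).
So ∂z/∂E = −n_x/n_z = −0.06847 and ∂z/∂N = −n_y/n_z = 0.23405.
|∇z| = √(a²+b²) = 0.24386, so dip δ = arctan(0.24386) = 13.70°.
True thickness = vertical thickness × cos δ = 33.9 × cos 13.70° = 32.9 m.

32.9 m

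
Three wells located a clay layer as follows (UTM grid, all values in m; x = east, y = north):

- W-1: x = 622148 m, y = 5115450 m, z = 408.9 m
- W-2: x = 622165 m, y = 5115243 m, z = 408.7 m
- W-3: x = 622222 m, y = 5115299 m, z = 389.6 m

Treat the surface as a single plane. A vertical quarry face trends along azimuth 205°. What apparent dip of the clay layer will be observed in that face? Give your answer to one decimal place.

8.7°

Let the plane be z = a·x + b·y + c.
W-2−W-1: 17a − 207b = −0.2;  W-3−W-1: 74a − 151b = −19.3.
Solving gives a = −0.31095, b = −0.02457.
Unit vector along 205° is (sin 205°, cos 205°) = (-0.4226, -0.9063).
Slope in that direction = a·(-0.4226) + b·(-0.9063) = 0.15368.
Apparent dip = arctan|0.15368| = 8.7° (true dip is 17.3°, so apparent ≤ true as expected).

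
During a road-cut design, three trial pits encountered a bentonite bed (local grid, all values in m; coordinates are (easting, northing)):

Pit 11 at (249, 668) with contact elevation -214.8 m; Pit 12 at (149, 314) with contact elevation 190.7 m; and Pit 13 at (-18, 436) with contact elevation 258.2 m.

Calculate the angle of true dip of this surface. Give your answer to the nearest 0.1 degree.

53.2°

Let the plane be z = a·E + b·N + c.
Pit 12−Pit 11: −100a − 354b = 405.5;  Pit 13−Pit 11: −267a − 232b = 473.
Solving gives a = −1.02872, b = −0.85488.
Gradient magnitude |∇z| = √(a² + b²) = √(1.05826 + 0.73082) = 1.33757.
True dip = arctan(1.33757) = 53.2°, dipping toward NE (azimuth ≈ 050°).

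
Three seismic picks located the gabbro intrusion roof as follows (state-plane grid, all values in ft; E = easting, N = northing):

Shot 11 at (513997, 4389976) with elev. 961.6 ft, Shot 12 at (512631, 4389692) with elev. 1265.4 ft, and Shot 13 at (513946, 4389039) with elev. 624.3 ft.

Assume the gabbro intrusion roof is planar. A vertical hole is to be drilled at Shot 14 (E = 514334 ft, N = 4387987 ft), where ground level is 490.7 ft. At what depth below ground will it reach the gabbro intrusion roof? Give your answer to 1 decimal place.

Let the plane be z = a·E + b·N + c.
Shot 12−Shot 11: −1366a − 284b = 303.8;  Shot 13−Shot 11: −51a − 937b = −337.3.
Solving gives a = −0.300645142, b = 0.376342478.
Then c = 961.6 − a·513997 − b·4389976 = −1496642.15.
At (514334, 4387987): z_contact = −154632.02 + 1651385.90 − 1496642.15 = 111.74 ft.
Depth below ground = 490.7 − 111.74 = 379.0 ft.

379.0 ft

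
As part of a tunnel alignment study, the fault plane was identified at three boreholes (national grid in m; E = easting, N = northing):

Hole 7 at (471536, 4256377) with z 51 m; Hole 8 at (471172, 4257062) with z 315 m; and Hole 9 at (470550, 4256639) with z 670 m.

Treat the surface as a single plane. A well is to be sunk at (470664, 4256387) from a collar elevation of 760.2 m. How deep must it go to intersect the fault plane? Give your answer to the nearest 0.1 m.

Two edge vectors: Hole 7→Hole 8 = (-364, 685, 264), Hole 7→Hole 9 = (-986, 262, 619).
Normal n = (Hole 7→Hole 8) × (Hole 7→Hole 9) = (354847, -34988, 580042).
So ∂z/∂E = −n_x/n_z = −0.611760872 and ∂z/∂N = −n_y/n_z = 0.060319770.
Intercept c from Hole 7: 51 + 288467.27 − 256743.68 = 31774.59.
At (470664, 4256387): z_contact = −287933.82 + 256744.28 + 31774.59 = 585.06 m.
Depth below ground = 760.2 − 585.06 = 175.1 m.

175.1 m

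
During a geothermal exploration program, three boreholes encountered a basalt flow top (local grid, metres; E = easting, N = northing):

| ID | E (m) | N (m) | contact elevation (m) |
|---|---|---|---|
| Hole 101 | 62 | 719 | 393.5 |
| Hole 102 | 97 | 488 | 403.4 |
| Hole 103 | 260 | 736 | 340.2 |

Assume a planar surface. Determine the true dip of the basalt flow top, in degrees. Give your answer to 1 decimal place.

15.4°

Let the plane be z = a·E + b·N + c.
Hole 102−Hole 101: 35a − 231b = 9.9;  Hole 103−Hole 101: 198a + 17b = −53.3.
Solving gives a = −0.26210, b = −0.08257.
Gradient magnitude |∇z| = √(a² + b²) = √(0.06870 + 0.00682) = 0.27480.
True dip = arctan(0.27480) = 15.4°, dipping toward ENE (azimuth ≈ 073°).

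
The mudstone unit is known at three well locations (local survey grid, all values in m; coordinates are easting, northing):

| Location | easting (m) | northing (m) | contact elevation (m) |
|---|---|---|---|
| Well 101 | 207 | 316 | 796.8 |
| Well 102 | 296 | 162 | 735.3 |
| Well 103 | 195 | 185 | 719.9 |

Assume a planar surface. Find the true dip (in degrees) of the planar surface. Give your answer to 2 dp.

32.11°

Let the plane be z = a·easting + b·northing + c.
Well 102−Well 101: 89a − 154b = −61.5;  Well 103−Well 101: −12a − 131b = −76.9.
Solving gives a = 0.28031, b = 0.56135.
Gradient magnitude |∇z| = √(a² + b²) = √(0.07857 + 0.31511) = 0.62744.
True dip = arctan(0.62744) = 32.11°, dipping toward SSW (azimuth ≈ 207°).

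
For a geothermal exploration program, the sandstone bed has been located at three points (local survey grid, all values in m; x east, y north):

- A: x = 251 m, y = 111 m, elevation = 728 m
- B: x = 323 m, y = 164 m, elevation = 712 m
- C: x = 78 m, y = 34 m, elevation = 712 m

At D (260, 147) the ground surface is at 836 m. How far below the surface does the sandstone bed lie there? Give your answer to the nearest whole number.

142 m

Two edge vectors: A→B = (72, 53, -16), A→C = (-173, -77, -16).
Normal n = (A→B) × (A→C) = (-2080, 3920, 3625).
So ∂z/∂x = −n_x/n_z = 0.57379 and ∂z/∂y = −n_y/n_z = −1.08138.
Intercept c from A: 728 − 144.02 + 120.03 = 704.01.
At (260, 147): z_contact = 149.2 − 159.0 + 704.01 = 694.2 m.
Depth below ground = 836 − 694.2 = 142 m.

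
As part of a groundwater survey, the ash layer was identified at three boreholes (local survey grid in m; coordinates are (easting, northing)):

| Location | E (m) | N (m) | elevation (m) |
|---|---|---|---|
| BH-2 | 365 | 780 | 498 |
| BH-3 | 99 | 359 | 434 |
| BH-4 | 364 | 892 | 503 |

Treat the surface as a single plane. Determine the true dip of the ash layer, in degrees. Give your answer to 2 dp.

9.86°

Let the plane be z = a·E + b·N + c.
BH-3−BH-2: −266a − 421b = −64;  BH-4−BH-2: −1a + 112b = 5.
Solving gives a = 0.16758, b = 0.04614.
Gradient magnitude |∇z| = √(a² + b²) = √(0.02808 + 0.00213) = 0.17381.
True dip = arctan(0.17381) = 9.86°, dipping toward WSW (azimuth ≈ 255°).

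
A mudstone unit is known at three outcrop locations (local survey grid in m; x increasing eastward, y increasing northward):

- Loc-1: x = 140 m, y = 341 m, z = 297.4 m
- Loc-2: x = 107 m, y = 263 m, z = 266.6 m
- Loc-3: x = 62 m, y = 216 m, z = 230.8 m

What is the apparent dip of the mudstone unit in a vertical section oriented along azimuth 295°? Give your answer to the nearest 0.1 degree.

30.0°

Two edge vectors: Loc-1→Loc-2 = (-33, -78, -30.8), Loc-1→Loc-3 = (-78, -125, -66.6).
Normal n = (Loc-1→Loc-2) × (Loc-1→Loc-3) = (1344.8, 204.6, -1959).
So ∂z/∂x = −n_x/n_z = 0.68647 and ∂z/∂y = −n_y/n_z = 0.10444.
Unit vector along 295° is (sin 295°, cos 295°) = (-0.9063, 0.4226).
Slope in that direction = a·(-0.9063) + b·(0.4226) = −0.57802.
Apparent dip = arctan|0.57802| = 30.0° (true dip is 34.8°, so apparent ≤ true as expected).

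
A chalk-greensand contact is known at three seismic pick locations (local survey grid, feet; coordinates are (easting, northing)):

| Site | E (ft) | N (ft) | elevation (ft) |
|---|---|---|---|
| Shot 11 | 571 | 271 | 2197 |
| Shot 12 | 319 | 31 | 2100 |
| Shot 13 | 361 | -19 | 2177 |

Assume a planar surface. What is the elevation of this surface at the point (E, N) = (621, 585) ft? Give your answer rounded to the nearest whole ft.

Let the plane be z = a·E + b·N + c.
Shot 12−Shot 11: −252a − 240b = −97;  Shot 13−Shot 11: −210a − 290b = −20.
Solving gives a = 1.02866, b = −0.67593.
Then c = 2197 − a·571 − b·271 = 1792.81.
At (621, 585): z = 638.8 − 395.4 + 1792.81 = 2036.2 ft.

2036 ft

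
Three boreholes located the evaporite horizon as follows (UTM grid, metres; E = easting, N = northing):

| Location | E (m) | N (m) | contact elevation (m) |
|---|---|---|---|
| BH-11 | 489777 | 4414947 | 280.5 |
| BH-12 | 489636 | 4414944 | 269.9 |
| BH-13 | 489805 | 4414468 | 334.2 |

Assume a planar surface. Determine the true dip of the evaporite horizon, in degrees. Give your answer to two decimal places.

Two edge vectors: BH-11→BH-12 = (-141, -3, -10.6), BH-11→BH-13 = (28, -479, 53.7).
Normal n = (BH-11→BH-12) × (BH-11→BH-13) = (-5238.5, 7274.9, 67623).
So ∂z/∂E = −n_x/n_z = 0.07747 and ∂z/∂N = −n_y/n_z = −0.10758.
Gradient magnitude |∇z| = √(a² + b²) = √(0.00600 + 0.01157) = 0.13257.
True dip = arctan(0.13257) = 7.55°, dipping toward NW (azimuth ≈ 324°).

7.55°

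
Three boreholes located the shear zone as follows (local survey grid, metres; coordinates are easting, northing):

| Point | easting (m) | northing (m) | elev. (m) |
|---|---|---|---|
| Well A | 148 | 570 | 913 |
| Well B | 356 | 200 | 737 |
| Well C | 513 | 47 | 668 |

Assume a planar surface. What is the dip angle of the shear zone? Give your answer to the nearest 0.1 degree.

26.9°

Two edge vectors: Well A→Well B = (208, -370, -176), Well A→Well C = (365, -523, -245).
Normal n = (Well A→Well B) × (Well A→Well C) = (-1398, -13280, 26266).
So ∂z/∂easting = −n_x/n_z = 0.05322 and ∂z/∂northing = −n_y/n_z = 0.50560.
Gradient magnitude |∇z| = √(a² + b²) = √(0.00283 + 0.25563) = 0.50839.
True dip = arctan(0.50839) = 26.9°, dipping toward S (azimuth ≈ 186°).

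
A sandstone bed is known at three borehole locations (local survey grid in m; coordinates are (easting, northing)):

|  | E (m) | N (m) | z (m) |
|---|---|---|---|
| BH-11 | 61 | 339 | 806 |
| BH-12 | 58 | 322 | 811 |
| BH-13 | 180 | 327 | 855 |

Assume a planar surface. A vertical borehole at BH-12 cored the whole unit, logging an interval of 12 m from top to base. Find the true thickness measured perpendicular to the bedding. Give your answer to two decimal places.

10.64 m

Two edge vectors: BH-11→BH-12 = (-3, -17, 5), BH-11→BH-13 = (119, -12, 49).
Normal n = (BH-11→BH-12) × (BH-11→BH-13) = (-773, 742, 2059).
So ∂z/∂E = −n_x/n_z = 0.37542 and ∂z/∂N = −n_y/n_z = −0.36037.
|∇z| = √(a²+b²) = 0.52039, so dip δ = arctan(0.52039) = 27.49°.
True thickness = vertical thickness × cos δ = 12 × cos 27.49° = 10.64 m.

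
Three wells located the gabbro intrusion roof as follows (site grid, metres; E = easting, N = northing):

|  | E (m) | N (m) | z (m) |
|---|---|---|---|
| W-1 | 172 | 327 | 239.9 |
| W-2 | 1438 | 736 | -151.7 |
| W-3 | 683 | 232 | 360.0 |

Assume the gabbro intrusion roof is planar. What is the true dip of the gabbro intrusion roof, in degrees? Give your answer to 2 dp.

Two edge vectors: W-1→W-2 = (1266, 409, -391.6), W-1→W-3 = (511, -95, 120.1).
Normal n = (W-1→W-2) × (W-1→W-3) = (11918.9, -352154.2, -329269).
So ∂z/∂E = −n_x/n_z = 0.03620 and ∂z/∂N = −n_y/n_z = −1.06950.
Gradient magnitude |∇z| = √(a² + b²) = √(0.00131 + 1.14384) = 1.07012.
True dip = arctan(1.07012) = 46.94°, dipping toward N (azimuth ≈ 358°).

46.94°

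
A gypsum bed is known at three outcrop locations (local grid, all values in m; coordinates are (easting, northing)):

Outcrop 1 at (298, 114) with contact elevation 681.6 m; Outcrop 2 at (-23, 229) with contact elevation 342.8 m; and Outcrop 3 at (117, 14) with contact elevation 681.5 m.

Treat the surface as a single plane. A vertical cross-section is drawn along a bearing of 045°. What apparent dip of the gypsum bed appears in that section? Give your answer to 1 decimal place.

20.1°

Let the plane be z = a·E + b·N + c.
Outcrop 2−Outcrop 1: −321a + 115b = −338.8;  Outcrop 3−Outcrop 1: −181a − 100b = −0.1.
Solving gives a = 0.64049, b = −1.15829.
Unit vector along 045° is (sin 45°, cos 45°) = (0.7071, 0.7071).
Slope in that direction = a·(0.7071) + b·(0.7071) = −0.36614.
Apparent dip = arctan|0.36614| = 20.1° (true dip is 52.9°, so apparent ≤ true as expected).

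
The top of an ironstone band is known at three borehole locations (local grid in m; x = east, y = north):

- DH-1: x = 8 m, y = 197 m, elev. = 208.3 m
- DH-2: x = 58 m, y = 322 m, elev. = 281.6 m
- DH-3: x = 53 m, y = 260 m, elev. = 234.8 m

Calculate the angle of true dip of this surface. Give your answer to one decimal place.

43.7°

Let the plane be z = a·x + b·y + c.
DH-2−DH-1: 50a + 125b = 73.3;  DH-3−DH-1: 45a + 63b = 26.5.
Solving gives a = −0.52743, b = 0.79737.
Gradient magnitude |∇z| = √(a² + b²) = √(0.27819 + 0.63580) = 0.95603.
True dip = arctan(0.95603) = 43.7°, dipping toward SSE (azimuth ≈ 147°).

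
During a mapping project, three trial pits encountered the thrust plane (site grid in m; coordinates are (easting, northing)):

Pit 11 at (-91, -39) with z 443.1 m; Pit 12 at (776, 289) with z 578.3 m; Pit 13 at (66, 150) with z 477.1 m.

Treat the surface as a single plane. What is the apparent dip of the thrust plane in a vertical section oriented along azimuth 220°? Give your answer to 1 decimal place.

7.9°

Let the plane be z = a·E + b·N + c.
Pit 12−Pit 11: 867a + 328b = 135.2;  Pit 13−Pit 11: 157a + 189b = 34.
Solving gives a = 0.12816, b = 0.07343.
Unit vector along 220° is (sin 220°, cos 220°) = (-0.6428, -0.7660).
Slope in that direction = a·(-0.6428) + b·(-0.7660) = −0.13863.
Apparent dip = arctan|0.13863| = 7.9° (true dip is 8.4°, so apparent ≤ true as expected).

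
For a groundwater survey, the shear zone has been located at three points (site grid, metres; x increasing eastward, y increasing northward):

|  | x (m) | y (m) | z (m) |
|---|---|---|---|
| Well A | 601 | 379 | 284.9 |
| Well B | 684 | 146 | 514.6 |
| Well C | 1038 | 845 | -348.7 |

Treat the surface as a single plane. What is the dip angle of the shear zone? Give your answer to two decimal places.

48.40°

Two edge vectors: Well A→Well B = (83, -233, 229.7), Well A→Well C = (437, 466, -633.6).
Normal n = (Well A→Well B) × (Well A→Well C) = (40588.6, 152967.7, 140499).
So ∂z/∂x = −n_x/n_z = −0.28889 and ∂z/∂y = −n_y/n_z = −1.08875.
Gradient magnitude |∇z| = √(a² + b²) = √(0.08346 + 1.18537) = 1.12642.
True dip = arctan(1.12642) = 48.40°, dipping toward NNE (azimuth ≈ 015°).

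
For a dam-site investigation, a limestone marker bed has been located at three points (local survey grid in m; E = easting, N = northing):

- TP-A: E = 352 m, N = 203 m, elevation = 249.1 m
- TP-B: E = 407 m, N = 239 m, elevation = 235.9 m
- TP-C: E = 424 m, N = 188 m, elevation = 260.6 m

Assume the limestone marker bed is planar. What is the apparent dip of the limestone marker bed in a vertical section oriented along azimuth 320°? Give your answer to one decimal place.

Let the plane be z = a·E + b·N + c.
TP-B−TP-A: 55a + 36b = −13.2;  TP-C−TP-A: 72a − 15b = 11.5.
Solving gives a = 0.06321, b = −0.46324.
Unit vector along 320° is (sin 320°, cos 320°) = (-0.6428, 0.7660).
Slope in that direction = a·(-0.6428) + b·(0.7660) = −0.39550.
Apparent dip = arctan|0.39550| = 21.6° (true dip is 25.1°, so apparent ≤ true as expected).

21.6°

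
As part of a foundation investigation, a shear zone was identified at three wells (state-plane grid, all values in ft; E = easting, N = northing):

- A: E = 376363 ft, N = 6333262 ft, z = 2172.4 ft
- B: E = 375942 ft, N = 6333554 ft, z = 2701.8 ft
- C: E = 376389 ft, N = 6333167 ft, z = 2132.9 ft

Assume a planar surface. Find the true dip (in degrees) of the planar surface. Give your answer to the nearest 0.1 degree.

50.2°

Let the plane be z = a·E + b·N + c.
B−A: −421a + 292b = 529.4;  C−A: 26a − 95b = −39.5.
Solving gives a = −1.19615, b = 0.08842.
Gradient magnitude |∇z| = √(a² + b²) = √(1.43079 + 0.00782) = 1.19942.
True dip = arctan(1.19942) = 50.2°, dipping toward E (azimuth ≈ 094°).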